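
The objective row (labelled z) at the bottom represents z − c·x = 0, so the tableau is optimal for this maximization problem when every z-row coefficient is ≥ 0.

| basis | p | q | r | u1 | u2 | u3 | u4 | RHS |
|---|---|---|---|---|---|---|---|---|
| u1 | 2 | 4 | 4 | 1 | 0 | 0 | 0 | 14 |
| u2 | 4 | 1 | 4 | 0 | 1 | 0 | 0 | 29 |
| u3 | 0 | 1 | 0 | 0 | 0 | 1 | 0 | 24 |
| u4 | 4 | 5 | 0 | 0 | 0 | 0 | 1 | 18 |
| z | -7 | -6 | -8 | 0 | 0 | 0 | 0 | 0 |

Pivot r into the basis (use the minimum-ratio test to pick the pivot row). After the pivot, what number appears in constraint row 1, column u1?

Ratio test on column r — row 1: 14/4 = 7/2; row 2: 29/4 = 29/4; row 3: entry 0 ≤ 0; row 4: entry 0 ≤ 0. Minimum is 7/2 at row 1 (u1 leaves); pivot element 4.
Divide row 1 by 4; eliminate column r from the other rows.
In the new row 1, the u1 entry is the old entry divided by the pivot: 1/4 = 1/4.

1/4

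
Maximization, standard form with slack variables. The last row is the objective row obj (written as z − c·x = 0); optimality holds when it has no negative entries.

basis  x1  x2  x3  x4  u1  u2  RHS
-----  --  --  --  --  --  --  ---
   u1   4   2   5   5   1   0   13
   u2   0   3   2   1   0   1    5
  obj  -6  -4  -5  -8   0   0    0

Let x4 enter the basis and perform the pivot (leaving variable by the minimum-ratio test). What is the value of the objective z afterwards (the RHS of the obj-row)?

Ratio test on column x4 — row 1: 13/5 = 13/5; row 2: 5/1 = 5. Minimum is 13/5 at row 1 (u1 leaves); pivot element 5.
Pivot on row 1; the obj-row RHS becomes 0 − (-8)·(13/5) = 104/5.

104/5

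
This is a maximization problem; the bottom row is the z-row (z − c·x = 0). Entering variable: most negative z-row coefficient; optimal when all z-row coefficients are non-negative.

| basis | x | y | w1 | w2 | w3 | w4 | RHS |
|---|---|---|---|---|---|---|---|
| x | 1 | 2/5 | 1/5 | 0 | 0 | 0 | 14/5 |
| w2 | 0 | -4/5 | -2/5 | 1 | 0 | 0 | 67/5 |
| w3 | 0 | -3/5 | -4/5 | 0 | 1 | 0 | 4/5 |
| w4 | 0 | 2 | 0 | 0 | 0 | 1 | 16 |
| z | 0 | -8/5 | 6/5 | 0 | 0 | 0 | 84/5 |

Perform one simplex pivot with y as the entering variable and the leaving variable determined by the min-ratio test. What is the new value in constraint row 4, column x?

Ratio test on column y — row 1: (14/5)/(2/5) = 7; row 2: entry -4/5 ≤ 0; row 3: entry -3/5 ≤ 0; row 4: 16/2 = 8. Minimum is 7 at row 1 (x leaves); pivot element 2/5.
Divide row 1 by 2/5; eliminate column y from the other rows.
Row 4 update in column x: 0 − 2·(5/2) = -5.

-5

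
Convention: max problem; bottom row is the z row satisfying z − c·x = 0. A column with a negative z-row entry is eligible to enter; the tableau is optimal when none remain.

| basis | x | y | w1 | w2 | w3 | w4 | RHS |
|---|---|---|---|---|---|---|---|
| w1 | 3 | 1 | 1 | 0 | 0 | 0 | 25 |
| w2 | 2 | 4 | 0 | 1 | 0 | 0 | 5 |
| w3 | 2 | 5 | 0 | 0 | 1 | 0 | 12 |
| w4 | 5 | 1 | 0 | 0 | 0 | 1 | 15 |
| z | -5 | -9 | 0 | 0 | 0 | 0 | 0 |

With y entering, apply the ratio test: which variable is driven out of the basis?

Column y entries and ratios — w1: 25/1 = 25; w2: 5/4 = 5/4; w3: 12/5 = 12/5; w4: 15/1 = 15.
Smallest ratio is 5/4 in the row of w2, so w2 leaves.

w2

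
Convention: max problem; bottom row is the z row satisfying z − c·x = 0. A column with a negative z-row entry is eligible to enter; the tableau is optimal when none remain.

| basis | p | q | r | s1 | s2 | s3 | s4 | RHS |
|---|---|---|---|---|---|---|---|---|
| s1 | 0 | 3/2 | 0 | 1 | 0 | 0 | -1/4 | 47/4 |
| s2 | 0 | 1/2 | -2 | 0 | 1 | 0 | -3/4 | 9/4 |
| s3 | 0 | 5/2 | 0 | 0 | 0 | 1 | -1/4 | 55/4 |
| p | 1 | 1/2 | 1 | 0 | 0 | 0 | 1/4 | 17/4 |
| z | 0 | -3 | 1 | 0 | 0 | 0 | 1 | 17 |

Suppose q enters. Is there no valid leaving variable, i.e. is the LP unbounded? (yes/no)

Column q has positive entries in row(s) 1, 2, 3, 4, so the ratio test bounds it — not unbounded.

no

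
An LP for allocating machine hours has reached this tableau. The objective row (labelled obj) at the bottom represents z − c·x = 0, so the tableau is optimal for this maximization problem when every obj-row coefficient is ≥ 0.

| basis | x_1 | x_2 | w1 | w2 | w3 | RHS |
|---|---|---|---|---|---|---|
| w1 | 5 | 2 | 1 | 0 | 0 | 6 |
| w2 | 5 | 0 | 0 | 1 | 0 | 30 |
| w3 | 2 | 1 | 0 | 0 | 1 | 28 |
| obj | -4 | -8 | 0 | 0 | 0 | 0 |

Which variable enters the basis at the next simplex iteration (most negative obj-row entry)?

x_2

Negative obj-row entries: x_1: -4, x_2: -8.
The most negative is -8 in column x_2, so x_2 enters.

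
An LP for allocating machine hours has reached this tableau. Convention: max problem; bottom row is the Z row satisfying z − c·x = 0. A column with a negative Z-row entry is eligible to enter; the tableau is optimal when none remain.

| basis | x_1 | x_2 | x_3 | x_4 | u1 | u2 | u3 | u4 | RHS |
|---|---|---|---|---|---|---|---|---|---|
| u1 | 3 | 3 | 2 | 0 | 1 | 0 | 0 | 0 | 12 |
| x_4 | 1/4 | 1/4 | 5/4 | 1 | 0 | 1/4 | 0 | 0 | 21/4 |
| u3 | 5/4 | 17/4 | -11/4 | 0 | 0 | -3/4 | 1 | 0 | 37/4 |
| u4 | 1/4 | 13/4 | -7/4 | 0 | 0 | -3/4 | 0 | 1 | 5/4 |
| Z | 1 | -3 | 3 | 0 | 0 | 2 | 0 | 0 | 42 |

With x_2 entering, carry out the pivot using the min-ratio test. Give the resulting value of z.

Ratio test on column x_2 — row 1: 12/3 = 4; row 2: (21/4)/(1/4) = 21; row 3: (37/4)/(17/4) = 37/17; row 4: (5/4)/(13/4) = 5/13. Minimum is 5/13 at row 4 (u4 leaves); pivot element 13/4.
Pivot on row 4; the Z-row RHS becomes 42 − (-3)·(5/13) = 561/13.

561/13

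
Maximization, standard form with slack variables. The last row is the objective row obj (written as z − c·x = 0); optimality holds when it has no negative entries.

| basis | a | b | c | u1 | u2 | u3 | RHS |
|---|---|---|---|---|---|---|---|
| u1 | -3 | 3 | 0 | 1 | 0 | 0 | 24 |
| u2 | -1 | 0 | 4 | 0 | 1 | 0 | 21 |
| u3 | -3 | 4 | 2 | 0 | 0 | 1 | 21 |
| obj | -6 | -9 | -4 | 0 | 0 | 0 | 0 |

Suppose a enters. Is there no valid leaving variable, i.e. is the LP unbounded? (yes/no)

Every constraint-row entry in column a is ≤ 0, so increasing a is unbounded.

yes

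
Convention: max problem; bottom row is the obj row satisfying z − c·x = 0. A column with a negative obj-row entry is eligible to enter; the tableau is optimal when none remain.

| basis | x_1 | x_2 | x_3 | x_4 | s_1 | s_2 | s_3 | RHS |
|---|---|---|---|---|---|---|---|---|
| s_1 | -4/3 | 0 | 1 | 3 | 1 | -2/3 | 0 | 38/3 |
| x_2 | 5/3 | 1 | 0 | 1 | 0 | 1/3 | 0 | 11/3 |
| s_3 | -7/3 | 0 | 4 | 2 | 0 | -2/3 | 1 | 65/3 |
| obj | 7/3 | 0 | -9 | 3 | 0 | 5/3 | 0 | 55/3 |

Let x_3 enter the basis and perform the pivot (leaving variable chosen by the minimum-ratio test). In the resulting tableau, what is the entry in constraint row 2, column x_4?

1

Ratio test on column x_3 — row 1: (38/3)/1 = 38/3; row 2: entry 0 ≤ 0; row 3: (65/3)/4 = 65/12. Minimum is 65/12 at row 3 (s_3 leaves); pivot element 4.
Divide row 3 by 4; eliminate column x_3 from the other rows.
Row 2 update in column x_4: 1 − 0·(1/2) = 1.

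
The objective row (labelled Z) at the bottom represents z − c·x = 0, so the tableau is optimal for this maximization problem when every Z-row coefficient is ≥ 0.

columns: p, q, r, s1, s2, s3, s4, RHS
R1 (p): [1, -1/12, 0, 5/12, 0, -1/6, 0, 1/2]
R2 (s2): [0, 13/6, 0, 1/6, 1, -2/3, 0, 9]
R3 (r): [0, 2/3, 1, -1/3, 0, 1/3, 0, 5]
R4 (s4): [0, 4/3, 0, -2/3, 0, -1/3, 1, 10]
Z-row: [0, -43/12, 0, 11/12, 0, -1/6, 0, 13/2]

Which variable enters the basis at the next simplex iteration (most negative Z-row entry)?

q

Negative Z-row entries: q: -43/12, s3: -1/6.
The most negative is -43/12 in column q, so q enters.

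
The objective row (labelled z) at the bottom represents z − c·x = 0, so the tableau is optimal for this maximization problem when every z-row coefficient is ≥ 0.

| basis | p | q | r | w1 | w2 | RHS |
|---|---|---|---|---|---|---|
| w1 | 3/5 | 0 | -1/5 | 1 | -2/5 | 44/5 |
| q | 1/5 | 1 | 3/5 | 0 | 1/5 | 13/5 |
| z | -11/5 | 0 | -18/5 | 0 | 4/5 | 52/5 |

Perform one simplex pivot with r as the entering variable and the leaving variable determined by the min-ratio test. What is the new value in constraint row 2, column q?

Ratio test on column r — row 1: entry -1/5 ≤ 0; row 2: (13/5)/(3/5) = 13/3. Minimum is 13/3 at row 2 (q leaves); pivot element 3/5.
Divide row 2 by 3/5; eliminate column r from the other rows.
In the new row 2, the q entry is the old entry divided by the pivot: 1/(3/5) = 5/3.

5/3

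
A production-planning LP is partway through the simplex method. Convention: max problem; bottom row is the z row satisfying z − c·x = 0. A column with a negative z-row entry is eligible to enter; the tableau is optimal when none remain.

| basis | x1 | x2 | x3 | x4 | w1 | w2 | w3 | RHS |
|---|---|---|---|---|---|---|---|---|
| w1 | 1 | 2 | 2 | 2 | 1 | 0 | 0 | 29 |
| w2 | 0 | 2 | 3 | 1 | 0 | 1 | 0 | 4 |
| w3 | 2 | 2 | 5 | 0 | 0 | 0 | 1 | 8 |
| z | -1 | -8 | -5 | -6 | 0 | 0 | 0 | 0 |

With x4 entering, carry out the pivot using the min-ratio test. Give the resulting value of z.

24

Ratio test on column x4 — row 1: 29/2 = 29/2; row 2: 4/1 = 4; row 3: entry 0 ≤ 0. Minimum is 4 at row 2 (w2 leaves); pivot element 1.
Pivot on row 2; the z-row RHS becomes 0 − (-6)·4 = 24.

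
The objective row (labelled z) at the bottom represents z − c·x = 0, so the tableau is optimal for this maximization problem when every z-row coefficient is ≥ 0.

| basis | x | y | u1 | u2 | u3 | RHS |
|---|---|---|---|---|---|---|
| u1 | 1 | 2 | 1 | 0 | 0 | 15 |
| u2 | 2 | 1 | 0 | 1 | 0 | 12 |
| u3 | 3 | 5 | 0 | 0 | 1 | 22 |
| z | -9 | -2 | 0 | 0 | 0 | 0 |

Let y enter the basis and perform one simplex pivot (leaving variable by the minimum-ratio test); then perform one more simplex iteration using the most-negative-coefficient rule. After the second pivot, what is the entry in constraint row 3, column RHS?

Ratio test on column y — row 1: 15/2 = 15/2; row 2: 12/1 = 12; row 3: 22/5 = 22/5. Minimum is 22/5 at row 3 (u3 leaves); pivot element 5.
Divide row 3 by 5; eliminate column y from the other rows.
Second iteration: most negative z-row entry is -39/5 in column x, so x enters.
Ratio test on column x — row 1: entry -1/5 ≤ 0; row 2: (38/5)/(7/5) = 38/7; row 3: (22/5)/(3/5) = 22/3. Minimum is 38/7 at row 2 (u2 leaves); pivot element 7/5.
Divide row 2 by 7/5; eliminate column x from the other rows.
After both pivots, the entry at constraint row 3, column RHS is 8/7.

8/7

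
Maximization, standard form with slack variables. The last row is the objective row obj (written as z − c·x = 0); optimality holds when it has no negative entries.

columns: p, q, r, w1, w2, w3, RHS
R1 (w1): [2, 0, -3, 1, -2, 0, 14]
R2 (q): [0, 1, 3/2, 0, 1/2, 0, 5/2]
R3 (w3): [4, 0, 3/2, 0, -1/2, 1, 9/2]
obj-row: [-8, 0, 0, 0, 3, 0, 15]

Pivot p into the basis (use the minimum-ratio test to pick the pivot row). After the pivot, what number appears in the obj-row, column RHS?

24

Ratio test on column p — row 1: 14/2 = 7; row 2: entry 0 ≤ 0; row 3: (9/2)/4 = 9/8. Minimum is 9/8 at row 3 (w3 leaves); pivot element 4.
Divide row 3 by 4; eliminate column p from the other rows.
obj-row update in column RHS: 15 − (-8)·(9/8) = 24.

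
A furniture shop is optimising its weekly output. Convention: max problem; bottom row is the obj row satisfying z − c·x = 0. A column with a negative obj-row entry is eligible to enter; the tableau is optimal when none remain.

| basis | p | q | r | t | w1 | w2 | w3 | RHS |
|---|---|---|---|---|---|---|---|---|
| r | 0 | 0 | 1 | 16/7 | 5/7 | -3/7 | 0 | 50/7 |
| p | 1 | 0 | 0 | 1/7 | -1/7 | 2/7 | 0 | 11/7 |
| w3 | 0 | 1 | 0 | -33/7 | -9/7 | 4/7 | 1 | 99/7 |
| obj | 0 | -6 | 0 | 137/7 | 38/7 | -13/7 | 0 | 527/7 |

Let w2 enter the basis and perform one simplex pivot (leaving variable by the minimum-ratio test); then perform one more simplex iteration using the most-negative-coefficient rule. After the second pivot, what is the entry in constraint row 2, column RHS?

11/2

Ratio test on column w2 — row 1: entry -3/7 ≤ 0; row 2: (11/7)/(2/7) = 11/2; row 3: (99/7)/(4/7) = 99/4. Minimum is 11/2 at row 2 (p leaves); pivot element 2/7.
Divide row 2 by 2/7; eliminate column w2 from the other rows.
Second iteration: most negative obj-row entry is -6 in column q, so q enters.
Ratio test on column q — row 1: entry 0 ≤ 0; row 2: entry 0 ≤ 0; row 3: 11/1 = 11. Minimum is 11 at row 3 (w3 leaves); pivot element 1.
Divide row 3 by 1; eliminate column q from the other rows.
After both pivots, the entry at constraint row 2, column RHS is 11/2.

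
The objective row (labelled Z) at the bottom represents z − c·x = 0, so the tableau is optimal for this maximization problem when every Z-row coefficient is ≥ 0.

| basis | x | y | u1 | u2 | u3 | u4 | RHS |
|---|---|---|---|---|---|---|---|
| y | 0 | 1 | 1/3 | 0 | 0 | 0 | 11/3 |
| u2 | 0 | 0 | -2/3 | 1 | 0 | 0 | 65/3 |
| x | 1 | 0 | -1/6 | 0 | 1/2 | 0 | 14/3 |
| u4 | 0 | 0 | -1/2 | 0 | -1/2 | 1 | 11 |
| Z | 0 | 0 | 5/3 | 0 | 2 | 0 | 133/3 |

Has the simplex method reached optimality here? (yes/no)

Every Z-row coefficient is ≥ 0, so the tableau is optimal.

yes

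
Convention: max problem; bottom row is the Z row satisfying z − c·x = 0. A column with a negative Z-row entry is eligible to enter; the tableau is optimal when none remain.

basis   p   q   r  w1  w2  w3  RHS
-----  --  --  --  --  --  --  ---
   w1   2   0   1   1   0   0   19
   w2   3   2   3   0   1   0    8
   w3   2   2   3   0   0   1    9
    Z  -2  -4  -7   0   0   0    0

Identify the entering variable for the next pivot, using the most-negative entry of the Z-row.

Negative Z-row entries: p: -2, q: -4, r: -7.
The most negative is -7 in column r, so r enters.

r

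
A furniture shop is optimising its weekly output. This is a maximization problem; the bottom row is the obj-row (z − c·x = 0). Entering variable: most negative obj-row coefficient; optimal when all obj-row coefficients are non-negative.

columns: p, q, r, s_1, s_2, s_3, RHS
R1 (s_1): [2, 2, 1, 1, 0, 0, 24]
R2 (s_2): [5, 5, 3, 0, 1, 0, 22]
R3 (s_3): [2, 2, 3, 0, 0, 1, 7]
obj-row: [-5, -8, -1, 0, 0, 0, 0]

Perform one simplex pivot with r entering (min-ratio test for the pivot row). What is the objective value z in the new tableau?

7/3

Ratio test on column r — row 1: 24/1 = 24; row 2: 22/3 = 22/3; row 3: 7/3 = 7/3. Minimum is 7/3 at row 3 (s_3 leaves); pivot element 3.
Pivot on row 3; the obj-row RHS becomes 0 − (-1)·(7/3) = 7/3.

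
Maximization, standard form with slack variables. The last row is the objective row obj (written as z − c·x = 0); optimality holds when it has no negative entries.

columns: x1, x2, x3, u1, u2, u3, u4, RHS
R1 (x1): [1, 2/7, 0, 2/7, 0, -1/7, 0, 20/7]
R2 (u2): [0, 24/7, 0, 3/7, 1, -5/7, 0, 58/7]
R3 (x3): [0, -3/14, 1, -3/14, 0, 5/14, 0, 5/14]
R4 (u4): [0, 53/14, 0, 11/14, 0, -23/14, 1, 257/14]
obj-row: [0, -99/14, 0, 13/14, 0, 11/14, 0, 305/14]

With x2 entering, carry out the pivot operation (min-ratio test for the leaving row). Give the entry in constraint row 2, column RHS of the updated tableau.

29/12

Ratio test on column x2 — row 1: (20/7)/(2/7) = 10; row 2: (58/7)/(24/7) = 29/12; row 3: entry -3/14 ≤ 0; row 4: (257/14)/(53/14) = 257/53. Minimum is 29/12 at row 2 (u2 leaves); pivot element 24/7.
Divide row 2 by 24/7; eliminate column x2 from the other rows.
In the new row 2, the RHS entry is the old entry divided by the pivot: (58/7)/(24/7) = 29/12.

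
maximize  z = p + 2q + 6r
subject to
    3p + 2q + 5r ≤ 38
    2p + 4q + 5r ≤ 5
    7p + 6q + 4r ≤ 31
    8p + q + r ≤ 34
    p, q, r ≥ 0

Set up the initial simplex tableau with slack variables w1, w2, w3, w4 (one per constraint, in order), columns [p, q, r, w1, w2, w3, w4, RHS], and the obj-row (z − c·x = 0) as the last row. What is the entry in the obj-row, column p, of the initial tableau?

The obj-row carries the negated objective coefficients: the p entry is -1.

-1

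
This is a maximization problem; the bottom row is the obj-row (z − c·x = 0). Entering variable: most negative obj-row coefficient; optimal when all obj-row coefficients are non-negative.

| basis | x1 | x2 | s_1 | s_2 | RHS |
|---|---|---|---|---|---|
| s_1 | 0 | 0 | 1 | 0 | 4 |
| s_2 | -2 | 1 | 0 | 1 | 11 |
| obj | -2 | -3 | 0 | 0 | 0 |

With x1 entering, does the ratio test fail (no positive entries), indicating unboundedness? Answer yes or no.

yes

Every constraint-row entry in column x1 is ≤ 0, so increasing x1 is unbounded.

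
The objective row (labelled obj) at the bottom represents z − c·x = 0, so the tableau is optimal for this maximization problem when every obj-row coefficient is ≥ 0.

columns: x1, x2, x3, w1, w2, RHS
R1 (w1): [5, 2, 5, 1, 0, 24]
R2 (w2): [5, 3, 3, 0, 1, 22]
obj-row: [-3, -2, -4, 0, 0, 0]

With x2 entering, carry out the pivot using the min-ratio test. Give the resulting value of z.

44/3

Ratio test on column x2 — row 1: 24/2 = 12; row 2: 22/3 = 22/3. Minimum is 22/3 at row 2 (w2 leaves); pivot element 3.
Pivot on row 2; the obj-row RHS becomes 0 − (-2)·(22/3) = 44/3.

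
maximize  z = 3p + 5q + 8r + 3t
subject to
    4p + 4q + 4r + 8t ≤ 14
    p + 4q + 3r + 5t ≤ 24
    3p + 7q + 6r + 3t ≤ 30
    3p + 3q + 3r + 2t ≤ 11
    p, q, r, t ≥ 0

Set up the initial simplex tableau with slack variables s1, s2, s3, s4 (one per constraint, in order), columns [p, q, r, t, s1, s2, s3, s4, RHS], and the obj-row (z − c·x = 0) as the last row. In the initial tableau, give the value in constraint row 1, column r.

4

Constraint 1 has coefficient 4 on r.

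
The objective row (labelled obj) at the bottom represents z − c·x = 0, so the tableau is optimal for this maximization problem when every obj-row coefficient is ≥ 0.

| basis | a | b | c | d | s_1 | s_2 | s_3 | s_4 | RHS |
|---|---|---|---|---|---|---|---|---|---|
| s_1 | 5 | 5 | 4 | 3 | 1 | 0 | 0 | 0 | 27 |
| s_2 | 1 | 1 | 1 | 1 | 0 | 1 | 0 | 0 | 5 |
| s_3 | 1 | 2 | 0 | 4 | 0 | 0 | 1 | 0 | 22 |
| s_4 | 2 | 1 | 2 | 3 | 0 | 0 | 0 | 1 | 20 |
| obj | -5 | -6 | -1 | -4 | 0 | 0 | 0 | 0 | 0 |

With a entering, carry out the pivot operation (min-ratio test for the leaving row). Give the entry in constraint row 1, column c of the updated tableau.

-1

Ratio test on column a — row 1: 27/5 = 27/5; row 2: 5/1 = 5; row 3: 22/1 = 22; row 4: 20/2 = 10. Minimum is 5 at row 2 (s_2 leaves); pivot element 1.
Divide row 2 by 1; eliminate column a from the other rows.
Row 1 update in column c: 4 − 5·1 = -1.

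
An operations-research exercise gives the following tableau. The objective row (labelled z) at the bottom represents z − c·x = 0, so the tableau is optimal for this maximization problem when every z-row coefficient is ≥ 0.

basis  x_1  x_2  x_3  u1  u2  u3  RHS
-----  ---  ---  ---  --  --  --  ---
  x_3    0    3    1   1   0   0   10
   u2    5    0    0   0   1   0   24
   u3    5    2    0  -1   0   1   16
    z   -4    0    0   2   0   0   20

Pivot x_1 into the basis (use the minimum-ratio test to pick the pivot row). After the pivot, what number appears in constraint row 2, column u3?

Ratio test on column x_1 — row 1: entry 0 ≤ 0; row 2: 24/5 = 24/5; row 3: 16/5 = 16/5. Minimum is 16/5 at row 3 (u3 leaves); pivot element 5.
Divide row 3 by 5; eliminate column x_1 from the other rows.
Row 2 update in column u3: 0 − 5·(1/5) = -1.

-1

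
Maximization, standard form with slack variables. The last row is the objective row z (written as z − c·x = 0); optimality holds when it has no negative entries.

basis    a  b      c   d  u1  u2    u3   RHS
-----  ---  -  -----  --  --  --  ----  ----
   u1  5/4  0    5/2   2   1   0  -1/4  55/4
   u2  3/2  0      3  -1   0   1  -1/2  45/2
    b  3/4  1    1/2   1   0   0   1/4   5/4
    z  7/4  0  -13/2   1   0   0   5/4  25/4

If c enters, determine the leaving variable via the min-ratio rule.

b

Column c entries and ratios — u1: (55/4)/(5/2) = 11/2; u2: (45/2)/3 = 15/2; b: (5/4)/(1/2) = 5/2.
Smallest ratio is 5/2 in the row of b, so b leaves.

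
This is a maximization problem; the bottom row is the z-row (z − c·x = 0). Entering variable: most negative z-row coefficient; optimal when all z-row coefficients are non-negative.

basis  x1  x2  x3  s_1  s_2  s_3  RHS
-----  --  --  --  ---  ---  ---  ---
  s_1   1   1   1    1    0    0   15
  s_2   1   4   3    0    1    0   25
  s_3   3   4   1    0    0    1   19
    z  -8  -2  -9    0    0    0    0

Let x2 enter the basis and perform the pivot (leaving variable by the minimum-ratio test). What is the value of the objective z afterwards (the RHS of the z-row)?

Ratio test on column x2 — row 1: 15/1 = 15; row 2: 25/4 = 25/4; row 3: 19/4 = 19/4. Minimum is 19/4 at row 3 (s_3 leaves); pivot element 4.
Pivot on row 3; the z-row RHS becomes 0 − (-2)·(19/4) = 19/2.

19/2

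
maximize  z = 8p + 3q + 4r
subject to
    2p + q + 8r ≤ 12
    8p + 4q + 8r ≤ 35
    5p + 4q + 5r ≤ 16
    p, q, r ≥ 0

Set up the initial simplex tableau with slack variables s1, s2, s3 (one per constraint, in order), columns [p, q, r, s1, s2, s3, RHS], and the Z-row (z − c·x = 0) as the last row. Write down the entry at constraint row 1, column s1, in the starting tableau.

1

Slack s1 belongs to constraint 1; its column is the unit vector e_1, so the entry in row 1 is 1.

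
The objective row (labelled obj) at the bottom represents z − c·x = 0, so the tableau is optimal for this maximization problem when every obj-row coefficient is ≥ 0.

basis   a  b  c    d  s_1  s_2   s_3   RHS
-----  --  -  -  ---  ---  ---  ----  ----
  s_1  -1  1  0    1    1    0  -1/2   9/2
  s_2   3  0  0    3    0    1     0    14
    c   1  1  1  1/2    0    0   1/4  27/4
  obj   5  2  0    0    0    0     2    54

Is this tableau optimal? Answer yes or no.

yes

Every obj-row coefficient is ≥ 0, so the tableau is optimal.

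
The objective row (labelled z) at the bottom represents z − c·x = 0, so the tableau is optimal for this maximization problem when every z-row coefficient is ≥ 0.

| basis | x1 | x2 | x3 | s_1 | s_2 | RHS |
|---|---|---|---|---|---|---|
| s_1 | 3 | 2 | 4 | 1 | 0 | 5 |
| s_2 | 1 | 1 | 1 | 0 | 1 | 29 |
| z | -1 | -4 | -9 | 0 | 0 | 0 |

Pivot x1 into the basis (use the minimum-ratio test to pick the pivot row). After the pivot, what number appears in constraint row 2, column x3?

Ratio test on column x1 — row 1: 5/3 = 5/3; row 2: 29/1 = 29. Minimum is 5/3 at row 1 (s_1 leaves); pivot element 3.
Divide row 1 by 3; eliminate column x1 from the other rows.
Row 2 update in column x3: 1 − 1·(4/3) = -1/3.

-1/3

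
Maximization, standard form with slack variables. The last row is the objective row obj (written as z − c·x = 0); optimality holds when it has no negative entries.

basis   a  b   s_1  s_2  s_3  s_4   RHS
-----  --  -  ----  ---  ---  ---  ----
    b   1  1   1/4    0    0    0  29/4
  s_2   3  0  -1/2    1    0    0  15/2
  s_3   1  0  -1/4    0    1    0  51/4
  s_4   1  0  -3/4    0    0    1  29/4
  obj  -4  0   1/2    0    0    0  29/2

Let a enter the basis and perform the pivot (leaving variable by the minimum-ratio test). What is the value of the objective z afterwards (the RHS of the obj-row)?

49/2

Ratio test on column a — row 1: (29/4)/1 = 29/4; row 2: (15/2)/3 = 5/2; row 3: (51/4)/1 = 51/4; row 4: (29/4)/1 = 29/4. Minimum is 5/2 at row 2 (s_2 leaves); pivot element 3.
Pivot on row 2; the obj-row RHS becomes 29/2 − (-4)·(5/2) = 49/2.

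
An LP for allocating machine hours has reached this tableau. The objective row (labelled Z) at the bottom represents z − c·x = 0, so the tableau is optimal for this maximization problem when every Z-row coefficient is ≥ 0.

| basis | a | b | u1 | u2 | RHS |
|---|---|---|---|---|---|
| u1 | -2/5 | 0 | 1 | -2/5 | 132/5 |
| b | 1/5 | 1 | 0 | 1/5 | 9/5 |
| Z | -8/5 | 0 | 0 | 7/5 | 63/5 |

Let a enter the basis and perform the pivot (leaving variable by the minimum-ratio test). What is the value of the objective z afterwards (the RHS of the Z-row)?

27

Ratio test on column a — row 1: entry -2/5 ≤ 0; row 2: (9/5)/(1/5) = 9. Minimum is 9 at row 2 (b leaves); pivot element 1/5.
Pivot on row 2; the Z-row RHS becomes 63/5 − (-8/5)·9 = 27.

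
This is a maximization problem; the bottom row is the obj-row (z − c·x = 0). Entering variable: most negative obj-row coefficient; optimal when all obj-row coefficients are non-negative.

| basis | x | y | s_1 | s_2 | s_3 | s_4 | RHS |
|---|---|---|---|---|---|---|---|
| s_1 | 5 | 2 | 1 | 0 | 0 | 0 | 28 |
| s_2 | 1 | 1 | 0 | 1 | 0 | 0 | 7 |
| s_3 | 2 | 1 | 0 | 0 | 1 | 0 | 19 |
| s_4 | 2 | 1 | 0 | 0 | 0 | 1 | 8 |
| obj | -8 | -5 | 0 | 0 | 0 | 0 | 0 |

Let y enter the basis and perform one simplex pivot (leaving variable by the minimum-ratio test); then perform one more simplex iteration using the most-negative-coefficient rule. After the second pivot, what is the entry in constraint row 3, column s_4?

-1

Ratio test on column y — row 1: 28/2 = 14; row 2: 7/1 = 7; row 3: 19/1 = 19; row 4: 8/1 = 8. Minimum is 7 at row 2 (s_2 leaves); pivot element 1.
Divide row 2 by 1; eliminate column y from the other rows.
Second iteration: most negative obj-row entry is -3 in column x, so x enters.
Ratio test on column x — row 1: 14/3 = 14/3; row 2: 7/1 = 7; row 3: 12/1 = 12; row 4: 1/1 = 1. Minimum is 1 at row 4 (s_4 leaves); pivot element 1.
Divide row 4 by 1; eliminate column x from the other rows.
After both pivots, the entry at constraint row 3, column s_4 is -1.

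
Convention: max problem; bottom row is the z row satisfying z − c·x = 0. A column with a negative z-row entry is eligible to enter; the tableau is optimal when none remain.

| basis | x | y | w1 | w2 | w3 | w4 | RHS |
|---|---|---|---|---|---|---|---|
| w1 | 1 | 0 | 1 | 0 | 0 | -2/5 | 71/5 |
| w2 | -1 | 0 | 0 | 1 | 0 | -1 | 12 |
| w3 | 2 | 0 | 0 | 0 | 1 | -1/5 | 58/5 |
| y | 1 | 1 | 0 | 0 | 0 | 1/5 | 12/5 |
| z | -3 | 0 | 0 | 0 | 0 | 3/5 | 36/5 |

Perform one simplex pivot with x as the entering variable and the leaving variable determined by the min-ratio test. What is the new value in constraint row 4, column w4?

Ratio test on column x — row 1: (71/5)/1 = 71/5; row 2: entry -1 ≤ 0; row 3: (58/5)/2 = 29/5; row 4: (12/5)/1 = 12/5. Minimum is 12/5 at row 4 (y leaves); pivot element 1.
Divide row 4 by 1; eliminate column x from the other rows.
In the new row 4, the w4 entry is the old entry divided by the pivot: (1/5)/1 = 1/5.

1/5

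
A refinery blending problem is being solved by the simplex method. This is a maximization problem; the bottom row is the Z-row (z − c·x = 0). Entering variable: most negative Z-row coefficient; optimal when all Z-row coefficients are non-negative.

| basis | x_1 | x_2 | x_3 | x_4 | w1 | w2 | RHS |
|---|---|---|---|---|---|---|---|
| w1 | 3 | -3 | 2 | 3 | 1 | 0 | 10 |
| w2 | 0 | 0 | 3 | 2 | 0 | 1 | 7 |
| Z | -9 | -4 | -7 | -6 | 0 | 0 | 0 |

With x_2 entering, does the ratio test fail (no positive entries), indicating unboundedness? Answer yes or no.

yes

Every constraint-row entry in column x_2 is ≤ 0, so increasing x_2 is unbounded.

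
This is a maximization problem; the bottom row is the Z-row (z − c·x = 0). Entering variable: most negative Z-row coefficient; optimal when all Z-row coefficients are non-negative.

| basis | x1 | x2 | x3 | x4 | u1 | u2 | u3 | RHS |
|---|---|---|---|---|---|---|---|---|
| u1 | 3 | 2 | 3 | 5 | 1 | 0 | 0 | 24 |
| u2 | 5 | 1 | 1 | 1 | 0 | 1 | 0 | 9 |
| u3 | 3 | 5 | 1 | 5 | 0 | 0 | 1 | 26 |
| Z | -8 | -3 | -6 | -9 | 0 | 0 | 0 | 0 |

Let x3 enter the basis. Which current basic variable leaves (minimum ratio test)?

Column x3 entries and ratios — u1: 24/3 = 8; u2: 9/1 = 9; u3: 26/1 = 26.
Smallest ratio is 8 in the row of u1, so u1 leaves.

u1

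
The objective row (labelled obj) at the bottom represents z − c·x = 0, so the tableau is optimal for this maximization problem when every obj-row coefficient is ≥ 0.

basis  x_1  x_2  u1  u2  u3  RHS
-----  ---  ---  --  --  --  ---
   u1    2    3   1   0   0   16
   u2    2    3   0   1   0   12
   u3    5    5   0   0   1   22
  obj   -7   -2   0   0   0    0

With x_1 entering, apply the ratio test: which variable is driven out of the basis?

u3

Column x_1 entries and ratios — u1: 16/2 = 8; u2: 12/2 = 6; u3: 22/5 = 22/5.
Smallest ratio is 22/5 in the row of u3, so u3 leaves.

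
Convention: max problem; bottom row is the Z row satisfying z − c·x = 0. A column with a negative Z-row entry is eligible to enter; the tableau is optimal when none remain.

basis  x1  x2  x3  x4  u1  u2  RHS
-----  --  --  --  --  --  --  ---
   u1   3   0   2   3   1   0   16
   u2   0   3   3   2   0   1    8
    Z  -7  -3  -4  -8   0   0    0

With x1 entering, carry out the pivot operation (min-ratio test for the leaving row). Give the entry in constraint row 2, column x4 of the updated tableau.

2

Ratio test on column x1 — row 1: 16/3 = 16/3; row 2: entry 0 ≤ 0. Minimum is 16/3 at row 1 (u1 leaves); pivot element 3.
Divide row 1 by 3; eliminate column x1 from the other rows.
Row 2 update in column x4: 2 − 0·1 = 2.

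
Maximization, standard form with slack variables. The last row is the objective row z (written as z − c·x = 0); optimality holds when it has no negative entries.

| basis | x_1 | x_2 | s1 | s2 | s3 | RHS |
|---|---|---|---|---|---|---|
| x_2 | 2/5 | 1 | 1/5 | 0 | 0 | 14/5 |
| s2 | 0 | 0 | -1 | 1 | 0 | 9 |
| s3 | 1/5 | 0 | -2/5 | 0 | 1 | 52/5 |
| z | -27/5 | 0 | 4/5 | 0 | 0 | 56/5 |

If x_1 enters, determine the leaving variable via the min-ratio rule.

x_2

Column x_1 entries and ratios — x_2: (14/5)/(2/5) = 7; s2: 0 ≤ 0, skip; s3: (52/5)/(1/5) = 52.
Smallest ratio is 7 in the row of x_2, so x_2 leaves.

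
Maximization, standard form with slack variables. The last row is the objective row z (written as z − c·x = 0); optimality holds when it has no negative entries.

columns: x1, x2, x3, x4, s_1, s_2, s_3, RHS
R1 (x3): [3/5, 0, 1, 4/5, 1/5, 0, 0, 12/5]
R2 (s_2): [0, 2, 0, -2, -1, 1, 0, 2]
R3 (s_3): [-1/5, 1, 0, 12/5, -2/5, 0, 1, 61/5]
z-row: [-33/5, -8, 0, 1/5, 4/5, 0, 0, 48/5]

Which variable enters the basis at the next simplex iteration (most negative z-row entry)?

x2

Negative z-row entries: x1: -33/5, x2: -8.
The most negative is -8 in column x2, so x2 enters.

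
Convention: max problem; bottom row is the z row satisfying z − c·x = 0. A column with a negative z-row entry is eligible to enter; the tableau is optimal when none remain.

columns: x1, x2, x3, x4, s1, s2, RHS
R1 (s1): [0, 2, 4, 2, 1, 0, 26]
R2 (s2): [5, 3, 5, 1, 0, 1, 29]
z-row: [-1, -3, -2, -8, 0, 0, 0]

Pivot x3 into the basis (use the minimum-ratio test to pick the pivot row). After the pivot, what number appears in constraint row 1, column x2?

-2/5

Ratio test on column x3 — row 1: 26/4 = 13/2; row 2: 29/5 = 29/5. Minimum is 29/5 at row 2 (s2 leaves); pivot element 5.
Divide row 2 by 5; eliminate column x3 from the other rows.
Row 1 update in column x2: 2 − 4·(3/5) = -2/5.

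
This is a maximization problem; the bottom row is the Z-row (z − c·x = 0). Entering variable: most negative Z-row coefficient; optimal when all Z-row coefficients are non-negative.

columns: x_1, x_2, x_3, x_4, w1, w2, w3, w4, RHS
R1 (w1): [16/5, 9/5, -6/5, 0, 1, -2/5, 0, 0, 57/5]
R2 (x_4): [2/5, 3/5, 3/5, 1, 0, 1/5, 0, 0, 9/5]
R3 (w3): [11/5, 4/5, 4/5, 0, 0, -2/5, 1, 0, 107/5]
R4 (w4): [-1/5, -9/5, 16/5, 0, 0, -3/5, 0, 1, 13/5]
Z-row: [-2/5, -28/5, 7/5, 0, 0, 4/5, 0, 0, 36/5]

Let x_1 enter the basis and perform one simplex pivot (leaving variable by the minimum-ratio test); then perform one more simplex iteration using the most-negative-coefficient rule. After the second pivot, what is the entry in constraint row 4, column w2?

1/2

Ratio test on column x_1 — row 1: (57/5)/(16/5) = 57/16; row 2: (9/5)/(2/5) = 9/2; row 3: (107/5)/(11/5) = 107/11; row 4: entry -1/5 ≤ 0. Minimum is 57/16 at row 1 (w1 leaves); pivot element 16/5.
Divide row 1 by 16/5; eliminate column x_1 from the other rows.
Second iteration: most negative Z-row entry is -43/8 in column x_2, so x_2 enters.
Ratio test on column x_2 — row 1: (57/16)/(9/16) = 19/3; row 2: (3/8)/(3/8) = 1; row 3: entry -7/16 ≤ 0; row 4: entry -27/16 ≤ 0. Minimum is 1 at row 2 (x_4 leaves); pivot element 3/8.
Divide row 2 by 3/8; eliminate column x_2 from the other rows.
After both pivots, the entry at constraint row 4, column w2 is 1/2.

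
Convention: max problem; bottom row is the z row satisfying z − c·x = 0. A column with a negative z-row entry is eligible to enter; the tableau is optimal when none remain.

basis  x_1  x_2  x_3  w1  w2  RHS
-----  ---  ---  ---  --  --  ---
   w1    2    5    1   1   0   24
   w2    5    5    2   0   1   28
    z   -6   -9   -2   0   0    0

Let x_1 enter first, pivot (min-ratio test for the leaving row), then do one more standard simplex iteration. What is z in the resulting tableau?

Ratio test on column x_1 — row 1: 24/2 = 12; row 2: 28/5 = 28/5. Minimum is 28/5 at row 2 (w2 leaves); pivot element 5.
Pivot on row 2; the z-row RHS becomes 0 − (-6)·(28/5) = 168/5.
Next entering variable (most negative z-row entry -3): x_2.
Ratio test on column x_2 — row 1: (64/5)/3 = 64/15; row 2: (28/5)/1 = 28/5. Minimum is 64/15 at row 1 (w1 leaves); pivot element 3.
After the second pivot the z-row RHS is 168/5 − (-3)·(64/15) = 232/5.

232/5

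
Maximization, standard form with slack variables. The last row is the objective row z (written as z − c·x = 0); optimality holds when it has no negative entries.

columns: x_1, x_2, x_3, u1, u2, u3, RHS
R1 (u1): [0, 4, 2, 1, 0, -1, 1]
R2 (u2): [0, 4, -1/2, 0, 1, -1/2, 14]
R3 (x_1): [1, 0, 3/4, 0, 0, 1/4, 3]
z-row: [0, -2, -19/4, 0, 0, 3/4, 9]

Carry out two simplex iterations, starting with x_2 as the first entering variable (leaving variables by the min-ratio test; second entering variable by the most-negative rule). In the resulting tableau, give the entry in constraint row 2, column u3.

-3/4

Ratio test on column x_2 — row 1: 1/4 = 1/4; row 2: 14/4 = 7/2; row 3: entry 0 ≤ 0. Minimum is 1/4 at row 1 (u1 leaves); pivot element 4.
Divide row 1 by 4; eliminate column x_2 from the other rows.
Second iteration: most negative z-row entry is -15/4 in column x_3, so x_3 enters.
Ratio test on column x_3 — row 1: (1/4)/(1/2) = 1/2; row 2: entry -5/2 ≤ 0; row 3: 3/(3/4) = 4. Minimum is 1/2 at row 1 (x_2 leaves); pivot element 1/2.
Divide row 1 by 1/2; eliminate column x_3 from the other rows.
After both pivots, the entry at constraint row 2, column u3 is -3/4.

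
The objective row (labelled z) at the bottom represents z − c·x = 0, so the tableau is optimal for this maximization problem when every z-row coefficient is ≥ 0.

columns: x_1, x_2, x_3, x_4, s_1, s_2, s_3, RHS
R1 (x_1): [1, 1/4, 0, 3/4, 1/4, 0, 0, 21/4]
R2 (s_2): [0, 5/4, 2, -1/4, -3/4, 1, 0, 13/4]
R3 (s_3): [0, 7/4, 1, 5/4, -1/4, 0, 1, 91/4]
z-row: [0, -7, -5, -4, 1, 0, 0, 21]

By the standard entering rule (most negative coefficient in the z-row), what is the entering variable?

Negative z-row entries: x_2: -7, x_3: -5, x_4: -4.
The most negative is -7 in column x_2, so x_2 enters.

x_2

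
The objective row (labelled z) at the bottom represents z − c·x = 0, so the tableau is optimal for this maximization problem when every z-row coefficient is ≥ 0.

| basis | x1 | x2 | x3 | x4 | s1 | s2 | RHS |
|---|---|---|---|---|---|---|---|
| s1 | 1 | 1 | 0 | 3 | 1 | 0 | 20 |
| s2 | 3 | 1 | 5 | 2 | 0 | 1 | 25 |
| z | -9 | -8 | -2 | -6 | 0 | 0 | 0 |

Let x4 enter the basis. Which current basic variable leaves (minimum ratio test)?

s1

Column x4 entries and ratios — s1: 20/3 = 20/3; s2: 25/2 = 25/2.
Smallest ratio is 20/3 in the row of s1, so s1 leaves.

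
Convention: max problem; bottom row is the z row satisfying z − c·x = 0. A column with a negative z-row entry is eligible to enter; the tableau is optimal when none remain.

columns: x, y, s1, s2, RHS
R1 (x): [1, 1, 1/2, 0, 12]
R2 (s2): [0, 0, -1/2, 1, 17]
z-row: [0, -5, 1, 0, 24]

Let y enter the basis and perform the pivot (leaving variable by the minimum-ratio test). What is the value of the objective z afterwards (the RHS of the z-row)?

84

Ratio test on column y — row 1: 12/1 = 12; row 2: entry 0 ≤ 0. Minimum is 12 at row 1 (x leaves); pivot element 1.
Pivot on row 1; the z-row RHS becomes 24 − (-5)·12 = 84.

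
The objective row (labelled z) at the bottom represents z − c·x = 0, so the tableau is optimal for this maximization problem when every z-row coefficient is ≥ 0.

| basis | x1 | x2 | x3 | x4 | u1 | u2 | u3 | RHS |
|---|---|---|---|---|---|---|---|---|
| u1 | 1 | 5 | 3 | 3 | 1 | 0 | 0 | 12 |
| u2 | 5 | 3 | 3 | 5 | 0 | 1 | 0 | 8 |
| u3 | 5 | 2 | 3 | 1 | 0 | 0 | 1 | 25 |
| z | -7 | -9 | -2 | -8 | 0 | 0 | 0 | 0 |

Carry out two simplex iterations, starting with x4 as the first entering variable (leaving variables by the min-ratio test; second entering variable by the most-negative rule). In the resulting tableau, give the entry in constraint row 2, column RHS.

1/4

Ratio test on column x4 — row 1: 12/3 = 4; row 2: 8/5 = 8/5; row 3: 25/1 = 25. Minimum is 8/5 at row 2 (u2 leaves); pivot element 5.
Divide row 2 by 5; eliminate column x4 from the other rows.
Second iteration: most negative z-row entry is -21/5 in column x2, so x2 enters.
Ratio test on column x2 — row 1: (36/5)/(16/5) = 9/4; row 2: (8/5)/(3/5) = 8/3; row 3: (117/5)/(7/5) = 117/7. Minimum is 9/4 at row 1 (u1 leaves); pivot element 16/5.
Divide row 1 by 16/5; eliminate column x2 from the other rows.
After both pivots, the entry at constraint row 2, column RHS is 1/4.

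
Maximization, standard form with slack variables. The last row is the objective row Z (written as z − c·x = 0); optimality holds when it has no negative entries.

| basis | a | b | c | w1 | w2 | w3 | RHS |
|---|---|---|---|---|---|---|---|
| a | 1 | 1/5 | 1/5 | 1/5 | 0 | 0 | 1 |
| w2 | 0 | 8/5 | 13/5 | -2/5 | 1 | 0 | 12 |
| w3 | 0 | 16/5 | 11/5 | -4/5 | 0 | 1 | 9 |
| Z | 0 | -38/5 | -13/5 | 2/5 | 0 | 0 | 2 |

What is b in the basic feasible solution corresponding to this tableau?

b is not in the basis, so in the current basic feasible solution b = 0.

0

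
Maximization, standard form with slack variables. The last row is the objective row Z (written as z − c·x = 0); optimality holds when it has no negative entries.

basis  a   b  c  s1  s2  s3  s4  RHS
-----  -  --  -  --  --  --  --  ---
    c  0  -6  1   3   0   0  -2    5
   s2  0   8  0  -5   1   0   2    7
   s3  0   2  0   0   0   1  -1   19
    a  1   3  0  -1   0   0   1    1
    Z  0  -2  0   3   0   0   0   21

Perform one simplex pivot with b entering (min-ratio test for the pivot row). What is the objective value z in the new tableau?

Ratio test on column b — row 1: entry -6 ≤ 0; row 2: 7/8 = 7/8; row 3: 19/2 = 19/2; row 4: 1/3 = 1/3. Minimum is 1/3 at row 4 (a leaves); pivot element 3.
Pivot on row 4; the Z-row RHS becomes 21 − (-2)·(1/3) = 65/3.

65/3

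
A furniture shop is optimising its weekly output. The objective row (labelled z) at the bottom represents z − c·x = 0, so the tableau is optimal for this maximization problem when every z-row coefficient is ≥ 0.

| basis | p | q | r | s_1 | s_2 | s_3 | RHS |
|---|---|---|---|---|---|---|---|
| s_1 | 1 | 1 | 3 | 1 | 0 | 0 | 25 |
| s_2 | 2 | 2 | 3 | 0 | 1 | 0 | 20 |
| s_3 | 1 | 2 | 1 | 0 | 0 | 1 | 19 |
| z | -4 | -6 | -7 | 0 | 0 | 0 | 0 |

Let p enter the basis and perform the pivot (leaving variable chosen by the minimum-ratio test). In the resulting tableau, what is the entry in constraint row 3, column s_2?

-1/2

Ratio test on column p — row 1: 25/1 = 25; row 2: 20/2 = 10; row 3: 19/1 = 19. Minimum is 10 at row 2 (s_2 leaves); pivot element 2.
Divide row 2 by 2; eliminate column p from the other rows.
Row 3 update in column s_2: 0 − 1·(1/2) = -1/2.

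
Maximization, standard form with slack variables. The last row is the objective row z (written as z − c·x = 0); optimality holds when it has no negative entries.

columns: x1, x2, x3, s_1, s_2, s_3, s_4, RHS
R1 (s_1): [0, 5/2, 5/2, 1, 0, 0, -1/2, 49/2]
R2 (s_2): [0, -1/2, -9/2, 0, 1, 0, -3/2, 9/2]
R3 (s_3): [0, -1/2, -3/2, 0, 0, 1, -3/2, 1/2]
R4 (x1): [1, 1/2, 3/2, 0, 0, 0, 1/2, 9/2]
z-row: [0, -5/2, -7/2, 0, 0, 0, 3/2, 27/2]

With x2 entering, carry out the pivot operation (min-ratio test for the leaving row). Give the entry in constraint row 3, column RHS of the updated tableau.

Ratio test on column x2 — row 1: (49/2)/(5/2) = 49/5; row 2: entry -1/2 ≤ 0; row 3: entry -1/2 ≤ 0; row 4: (9/2)/(1/2) = 9. Minimum is 9 at row 4 (x1 leaves); pivot element 1/2.
Divide row 4 by 1/2; eliminate column x2 from the other rows.
Row 3 update in column RHS: 1/2 − (-1/2)·9 = 5.

5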